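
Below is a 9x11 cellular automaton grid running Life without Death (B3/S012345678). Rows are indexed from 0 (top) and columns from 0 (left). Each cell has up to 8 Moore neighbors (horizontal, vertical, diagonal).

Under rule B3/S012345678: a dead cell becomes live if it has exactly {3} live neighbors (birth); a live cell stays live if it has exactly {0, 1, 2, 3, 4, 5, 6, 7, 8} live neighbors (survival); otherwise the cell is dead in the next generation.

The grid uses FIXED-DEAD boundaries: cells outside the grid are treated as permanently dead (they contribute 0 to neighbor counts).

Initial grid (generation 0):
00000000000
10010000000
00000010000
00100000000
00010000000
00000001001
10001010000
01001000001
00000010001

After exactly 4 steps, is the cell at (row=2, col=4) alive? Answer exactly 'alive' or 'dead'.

Simulating step by step:
Generation 0 (given above): 15 live cells
Generation 1: 16 live cells
00000000000
10010000000
00000010000
00100000000
00010000000
00000001001
10001110000
01001000001
00000010001
Generation 2: 20 live cells
00000000000
10010000000
00000010000
00100000000
00010000000
00001111001
10001110000
01001010001
00000010001
Generation 3: 27 live cells
00000000000
10010000000
00000010000
00100000000
00011110000
00011111001
10011110000
01001011001
00000110001
Generation 4: 36 live cells
00000000000
10010000000
00000010000
00111010000
00111111000
00111111001
10111110000
01011011001
00000111001

Cell (2,4) at generation 4: 0 -> dead

Answer: dead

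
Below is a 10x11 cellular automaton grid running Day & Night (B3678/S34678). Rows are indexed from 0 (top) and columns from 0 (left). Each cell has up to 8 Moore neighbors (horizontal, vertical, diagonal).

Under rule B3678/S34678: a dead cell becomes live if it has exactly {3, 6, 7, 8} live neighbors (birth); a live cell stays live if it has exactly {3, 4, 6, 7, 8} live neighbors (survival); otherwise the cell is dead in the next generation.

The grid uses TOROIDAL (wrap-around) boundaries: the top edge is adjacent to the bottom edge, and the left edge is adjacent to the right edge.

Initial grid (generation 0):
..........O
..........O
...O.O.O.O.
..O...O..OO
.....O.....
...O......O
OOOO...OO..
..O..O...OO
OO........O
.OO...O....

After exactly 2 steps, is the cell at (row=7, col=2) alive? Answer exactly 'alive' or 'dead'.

Simulating step by step:
Generation 0 (given above): 29 live cells
Generation 1: 32 live cells
O..........
.........O.
......O.OO.
....OOO.O..
.........OO
OO..O......
OOOOO......
OOOO....OOO
OO.......OO
.O........O
Generation 2: 31 live cells
..........O
........O.O
........OO.
.....O..O.O
O...O......
OO.........
OOO.O....O.
OOOOO....OO
O.......O.O
OO.......OO

Cell (7,2) at generation 2: 1 -> alive

Answer: alive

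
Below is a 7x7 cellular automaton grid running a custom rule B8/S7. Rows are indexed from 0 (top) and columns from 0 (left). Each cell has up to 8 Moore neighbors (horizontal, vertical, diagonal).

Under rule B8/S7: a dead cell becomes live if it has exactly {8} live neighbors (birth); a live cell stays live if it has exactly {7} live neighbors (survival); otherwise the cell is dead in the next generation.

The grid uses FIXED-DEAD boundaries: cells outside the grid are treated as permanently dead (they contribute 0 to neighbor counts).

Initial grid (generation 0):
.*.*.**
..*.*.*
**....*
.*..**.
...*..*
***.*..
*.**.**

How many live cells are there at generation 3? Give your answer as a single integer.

Simulating step by step:
Generation 0 (given above): 24 live cells
Generation 1: 0 live cells
.......
.......
.......
.......
.......
.......
.......
Generation 2: 0 live cells
.......
.......
.......
.......
.......
.......
.......
Generation 3: 0 live cells
.......
.......
.......
.......
.......
.......
.......
Population at generation 3: 0

Answer: 0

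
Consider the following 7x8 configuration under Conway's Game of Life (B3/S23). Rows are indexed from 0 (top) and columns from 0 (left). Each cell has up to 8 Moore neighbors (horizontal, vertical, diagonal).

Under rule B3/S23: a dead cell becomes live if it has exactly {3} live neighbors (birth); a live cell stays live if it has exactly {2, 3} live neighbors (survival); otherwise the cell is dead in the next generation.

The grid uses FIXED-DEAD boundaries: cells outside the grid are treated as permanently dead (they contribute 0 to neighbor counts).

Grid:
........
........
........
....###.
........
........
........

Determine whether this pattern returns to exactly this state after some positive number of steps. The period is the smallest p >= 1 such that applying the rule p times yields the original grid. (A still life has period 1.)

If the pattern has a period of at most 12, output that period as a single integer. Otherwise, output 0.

Answer: 2

Derivation:
Simulating and comparing each generation to the original:
Gen 0 (original, given above): 3 live cells
Gen 1: 3 live cells, differs from original
Gen 2: 3 live cells, MATCHES original -> period = 2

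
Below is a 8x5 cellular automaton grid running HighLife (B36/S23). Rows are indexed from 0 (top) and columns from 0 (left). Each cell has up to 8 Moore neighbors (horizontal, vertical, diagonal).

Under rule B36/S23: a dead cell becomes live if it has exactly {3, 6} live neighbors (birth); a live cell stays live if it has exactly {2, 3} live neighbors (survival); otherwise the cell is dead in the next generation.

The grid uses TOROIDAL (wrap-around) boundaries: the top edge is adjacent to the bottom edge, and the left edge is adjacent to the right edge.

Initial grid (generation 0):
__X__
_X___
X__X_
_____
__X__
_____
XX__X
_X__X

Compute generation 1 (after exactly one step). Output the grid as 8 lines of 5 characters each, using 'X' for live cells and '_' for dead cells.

Answer: XXX__
_XX__
_____
_____
_____
XX___
_X__X
_XXXX

Derivation:
Simulating step by step:
Generation 0 (given above): 10 live cells
Generation 1: 13 live cells
(generation 1 grid is the final answer)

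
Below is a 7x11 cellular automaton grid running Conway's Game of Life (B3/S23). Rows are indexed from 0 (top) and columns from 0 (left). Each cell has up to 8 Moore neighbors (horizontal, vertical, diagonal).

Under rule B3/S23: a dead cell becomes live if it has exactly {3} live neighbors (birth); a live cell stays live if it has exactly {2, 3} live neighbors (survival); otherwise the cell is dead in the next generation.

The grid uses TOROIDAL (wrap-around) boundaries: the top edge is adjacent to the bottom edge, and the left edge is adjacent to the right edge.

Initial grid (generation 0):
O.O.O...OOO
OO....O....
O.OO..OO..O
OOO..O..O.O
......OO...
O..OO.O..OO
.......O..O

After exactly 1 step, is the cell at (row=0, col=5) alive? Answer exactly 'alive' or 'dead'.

Answer: dead

Derivation:
Simulating step by step:
Generation 0 (given above): 31 live cells
Generation 1: 33 live cells
.......OOO.
.....OO.O..
...O.OOO.O.
..OO.O..OOO
..OOO.OOO..
O....OO.OOO
.O..OO.O...

Cell (0,5) at generation 1: 0 -> dead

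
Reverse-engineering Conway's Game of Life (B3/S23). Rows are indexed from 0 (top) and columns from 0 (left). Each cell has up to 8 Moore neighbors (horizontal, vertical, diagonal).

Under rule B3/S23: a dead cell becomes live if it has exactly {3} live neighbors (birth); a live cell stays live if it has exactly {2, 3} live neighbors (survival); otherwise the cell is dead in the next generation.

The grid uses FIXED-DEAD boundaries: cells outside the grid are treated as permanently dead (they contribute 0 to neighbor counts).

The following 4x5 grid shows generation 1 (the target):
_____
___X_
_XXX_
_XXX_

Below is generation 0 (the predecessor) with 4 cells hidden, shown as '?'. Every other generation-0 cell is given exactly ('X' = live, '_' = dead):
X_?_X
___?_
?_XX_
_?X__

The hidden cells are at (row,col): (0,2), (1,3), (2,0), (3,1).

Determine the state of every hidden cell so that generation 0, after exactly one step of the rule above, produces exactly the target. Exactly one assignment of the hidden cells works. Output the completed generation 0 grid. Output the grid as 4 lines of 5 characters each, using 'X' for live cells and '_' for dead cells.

Hidden generation-0 cells (in order): (0,2), (1,3), (2,0), (3,1).
A hidden cell only influences target cells in its own 3x3 neighborhood. Try each of the 2^4 = 16 assignments, step the completed generation 0 forward once under B3/S23, and compare with the target:
  (0,2)=_ (1,3)=_ (2,0)=_ (3,1)=_ -> step gives (2,1)='_' but target has 'X' -> reject
  (0,2)=_ (1,3)=_ (2,0)=_ (3,1)=X -> step reproduces the target at every cell -> ACCEPT
  (0,2)=_ (1,3)=_ (2,0)=X (3,1)=_ -> step gives (1,1)='X' but target has '_' -> reject
  (0,2)=_ (1,3)=_ (2,0)=X (3,1)=X -> step gives (1,1)='X' but target has '_' -> reject
  (0,2)=_ (1,3)=X (2,0)=_ (3,1)=_ -> step gives (1,2)='X' but target has '_' -> reject
  (0,2)=_ (1,3)=X (2,0)=_ (3,1)=X -> step gives (1,2)='X' but target has '_' -> reject
  (0,2)=_ (1,3)=X (2,0)=X (3,1)=_ -> step gives (1,1)='X' but target has '_' -> reject
  (0,2)=_ (1,3)=X (2,0)=X (3,1)=X -> step gives (1,1)='X' but target has '_' -> reject
  (0,2)=X (1,3)=_ (2,0)=_ (3,1)=_ -> step gives (1,1)='X' but target has '_' -> reject
  (0,2)=X (1,3)=_ (2,0)=_ (3,1)=X -> step gives (1,1)='X' but target has '_' -> reject
  (0,2)=X (1,3)=_ (2,0)=X (3,1)=_ -> step gives (1,2)='X' but target has '_' -> reject
  (0,2)=X (1,3)=_ (2,0)=X (3,1)=X -> step gives (1,2)='X' but target has '_' -> reject
  (0,2)=X (1,3)=X (2,0)=_ (3,1)=_ -> step gives (0,3)='X' but target has '_' -> reject
  (0,2)=X (1,3)=X (2,0)=_ (3,1)=X -> step gives (0,3)='X' but target has '_' -> reject
  (0,2)=X (1,3)=X (2,0)=X (3,1)=_ -> step gives (0,3)='X' but target has '_' -> reject
  (0,2)=X (1,3)=X (2,0)=X (3,1)=X -> step gives (0,3)='X' but target has '_' -> reject
Unique solution: (0,2)=dead, (1,3)=dead, (2,0)=dead, (3,1)=live.
Check: live-neighbor counts of every cell in the completed generation 0:
01010
12232
13321
12331
Applying B3/S23 to generation 0 with these counts gives:
_____
___X_
_XXX_
_XXX_
which matches the target exactly.

Answer: X___X
_____
__XX_
_XX__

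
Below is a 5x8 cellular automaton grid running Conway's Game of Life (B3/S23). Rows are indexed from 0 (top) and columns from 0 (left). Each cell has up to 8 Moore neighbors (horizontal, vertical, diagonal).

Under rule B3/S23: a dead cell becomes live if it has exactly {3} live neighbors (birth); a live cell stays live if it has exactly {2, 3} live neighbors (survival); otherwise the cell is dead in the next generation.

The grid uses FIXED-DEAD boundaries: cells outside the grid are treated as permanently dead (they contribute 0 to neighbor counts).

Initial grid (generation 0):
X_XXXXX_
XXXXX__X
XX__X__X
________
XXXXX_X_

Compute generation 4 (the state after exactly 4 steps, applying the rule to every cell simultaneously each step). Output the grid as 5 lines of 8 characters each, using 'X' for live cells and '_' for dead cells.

Simulating step by step:
Generation 0 (given above): 22 live cells
Generation 1: 11 live cells
X____XX_
_______X
X___X___
____XX__
_XXX____
Generation 2: 12 live cells
______X_
_____XX_
____XX__
_XX_XX__
__XXX___
Generation 3: 11 live cells
_____XX_
____X_X_
___X____
_XX_____
_XX_XX__
Generation 4: 11 live cells
(generation 4 grid is the final answer)

Answer: _____XX_
____X_X_
__XX____
_X__X___
_XXX____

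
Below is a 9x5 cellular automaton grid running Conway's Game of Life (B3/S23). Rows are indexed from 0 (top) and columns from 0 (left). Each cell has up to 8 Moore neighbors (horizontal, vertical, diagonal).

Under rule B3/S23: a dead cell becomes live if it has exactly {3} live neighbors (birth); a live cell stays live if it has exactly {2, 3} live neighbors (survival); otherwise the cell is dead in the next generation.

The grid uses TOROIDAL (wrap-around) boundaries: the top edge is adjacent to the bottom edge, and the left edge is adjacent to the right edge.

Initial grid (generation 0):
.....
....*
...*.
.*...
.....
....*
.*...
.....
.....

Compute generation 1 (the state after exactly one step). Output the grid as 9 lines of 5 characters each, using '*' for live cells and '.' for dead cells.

Simulating step by step:
Generation 0 (given above): 5 live cells
Generation 1: 0 live cells
(generation 1 grid is the final answer)

Answer: .....
.....
.....
.....
.....
.....
.....
.....
.....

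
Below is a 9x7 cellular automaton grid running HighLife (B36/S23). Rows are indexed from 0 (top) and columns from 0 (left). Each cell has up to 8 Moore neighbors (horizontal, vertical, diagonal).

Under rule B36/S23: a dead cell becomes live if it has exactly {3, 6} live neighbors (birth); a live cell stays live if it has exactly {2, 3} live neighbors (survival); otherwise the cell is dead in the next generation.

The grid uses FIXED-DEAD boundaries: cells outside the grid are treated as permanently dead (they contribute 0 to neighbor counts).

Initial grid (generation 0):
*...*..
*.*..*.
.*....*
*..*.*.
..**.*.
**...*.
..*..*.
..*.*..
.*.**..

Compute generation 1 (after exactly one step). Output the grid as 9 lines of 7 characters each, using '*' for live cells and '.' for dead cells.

Answer: .*.....
*....*.
***.***
.*.*.**
*.**.**
.*.*.**
..****.
.**.**.
..***..

Derivation:
Simulating step by step:
Generation 0 (given above): 23 live cells
Generation 1: 33 live cells
(generation 1 grid is the final answer)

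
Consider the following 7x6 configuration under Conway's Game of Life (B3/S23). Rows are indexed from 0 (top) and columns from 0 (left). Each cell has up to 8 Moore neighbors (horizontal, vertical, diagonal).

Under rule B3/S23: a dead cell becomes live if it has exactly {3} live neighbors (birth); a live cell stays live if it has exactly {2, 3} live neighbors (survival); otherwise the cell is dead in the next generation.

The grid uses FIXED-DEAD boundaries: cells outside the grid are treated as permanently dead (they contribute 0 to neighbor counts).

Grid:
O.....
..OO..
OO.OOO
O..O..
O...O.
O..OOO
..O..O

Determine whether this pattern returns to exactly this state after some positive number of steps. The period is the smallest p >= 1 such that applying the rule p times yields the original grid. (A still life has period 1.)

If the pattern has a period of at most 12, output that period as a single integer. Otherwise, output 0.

Answer: 0

Derivation:
Simulating and comparing each generation to the original:
Gen 0 (original, given above): 18 live cells
Gen 1: 17 live cells, differs from original
Gen 2: 13 live cells, differs from original
Gen 3: 13 live cells, differs from original
Gen 4: 12 live cells, differs from original
Gen 5: 14 live cells, differs from original
Gen 6: 10 live cells, differs from original
Gen 7: 8 live cells, differs from original
Gen 8: 9 live cells, differs from original
Gen 9: 8 live cells, differs from original
Gen 10: 4 live cells, differs from original
Gen 11: 4 live cells, differs from original
Gen 12: 4 live cells, differs from original
No period found within 12 steps.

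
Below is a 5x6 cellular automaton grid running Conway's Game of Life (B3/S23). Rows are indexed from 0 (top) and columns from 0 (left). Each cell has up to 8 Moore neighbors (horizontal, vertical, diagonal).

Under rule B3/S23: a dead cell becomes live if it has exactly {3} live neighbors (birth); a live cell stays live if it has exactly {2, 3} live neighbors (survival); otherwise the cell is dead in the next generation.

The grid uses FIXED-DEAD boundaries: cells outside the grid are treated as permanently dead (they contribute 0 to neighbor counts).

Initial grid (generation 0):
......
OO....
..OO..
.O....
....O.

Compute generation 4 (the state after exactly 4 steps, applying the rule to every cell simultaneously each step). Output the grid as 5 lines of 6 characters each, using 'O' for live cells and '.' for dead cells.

Answer: ......
......
......
..OO..
......

Derivation:
Simulating step by step:
Generation 0 (given above): 6 live cells
Generation 1: 6 live cells
......
.OO...
O.O...
..OO..
......
Generation 2: 5 live cells
......
.OO...
......
.OOO..
......
Generation 3: 3 live cells
......
......
...O..
..O...
..O...
Generation 4: 2 live cells
(generation 4 grid is the final answer)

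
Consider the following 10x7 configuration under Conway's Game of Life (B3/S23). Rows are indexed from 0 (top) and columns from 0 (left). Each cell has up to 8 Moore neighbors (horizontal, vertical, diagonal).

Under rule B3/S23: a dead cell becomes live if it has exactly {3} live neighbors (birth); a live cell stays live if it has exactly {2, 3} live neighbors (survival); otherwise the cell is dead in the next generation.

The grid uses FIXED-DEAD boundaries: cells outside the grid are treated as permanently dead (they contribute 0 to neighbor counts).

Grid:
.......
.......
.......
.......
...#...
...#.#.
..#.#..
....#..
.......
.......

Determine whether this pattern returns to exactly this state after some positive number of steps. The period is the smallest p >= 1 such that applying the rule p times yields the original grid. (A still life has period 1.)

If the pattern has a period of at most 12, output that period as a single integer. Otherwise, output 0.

Answer: 2

Derivation:
Simulating and comparing each generation to the original:
Gen 0 (original, given above): 6 live cells
Gen 1: 6 live cells, differs from original
Gen 2: 6 live cells, MATCHES original -> period = 2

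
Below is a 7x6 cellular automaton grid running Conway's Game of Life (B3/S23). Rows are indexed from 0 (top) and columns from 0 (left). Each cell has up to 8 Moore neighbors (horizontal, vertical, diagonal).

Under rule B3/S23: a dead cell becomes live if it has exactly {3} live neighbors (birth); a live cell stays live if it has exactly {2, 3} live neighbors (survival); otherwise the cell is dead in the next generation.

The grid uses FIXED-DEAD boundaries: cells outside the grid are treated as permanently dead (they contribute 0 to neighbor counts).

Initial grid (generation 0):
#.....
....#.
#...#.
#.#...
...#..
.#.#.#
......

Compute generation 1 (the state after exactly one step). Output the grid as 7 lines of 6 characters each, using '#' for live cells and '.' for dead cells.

Answer: ......
......
.#.#..
.#.#..
.#.##.
..#.#.
......

Derivation:
Simulating step by step:
Generation 0 (given above): 10 live cells
Generation 1: 9 live cells
(generation 1 grid is the final answer)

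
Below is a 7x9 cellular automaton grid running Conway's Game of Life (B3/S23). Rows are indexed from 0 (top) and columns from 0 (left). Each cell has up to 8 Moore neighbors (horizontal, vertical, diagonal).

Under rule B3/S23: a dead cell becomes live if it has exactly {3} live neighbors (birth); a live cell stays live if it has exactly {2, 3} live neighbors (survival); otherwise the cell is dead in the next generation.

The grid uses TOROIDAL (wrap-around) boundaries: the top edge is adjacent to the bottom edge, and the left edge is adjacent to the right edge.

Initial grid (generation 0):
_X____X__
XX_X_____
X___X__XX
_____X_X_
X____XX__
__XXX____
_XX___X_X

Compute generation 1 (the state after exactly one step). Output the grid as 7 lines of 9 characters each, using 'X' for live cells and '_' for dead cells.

Answer: _______X_
_XX____X_
XX__X_XX_
X___XX_X_
___X_XX__
X_XXX_XX_
XX___X_X_

Derivation:
Simulating step by step:
Generation 0 (given above): 21 live cells
Generation 1: 26 live cells
(generation 1 grid is the final answer)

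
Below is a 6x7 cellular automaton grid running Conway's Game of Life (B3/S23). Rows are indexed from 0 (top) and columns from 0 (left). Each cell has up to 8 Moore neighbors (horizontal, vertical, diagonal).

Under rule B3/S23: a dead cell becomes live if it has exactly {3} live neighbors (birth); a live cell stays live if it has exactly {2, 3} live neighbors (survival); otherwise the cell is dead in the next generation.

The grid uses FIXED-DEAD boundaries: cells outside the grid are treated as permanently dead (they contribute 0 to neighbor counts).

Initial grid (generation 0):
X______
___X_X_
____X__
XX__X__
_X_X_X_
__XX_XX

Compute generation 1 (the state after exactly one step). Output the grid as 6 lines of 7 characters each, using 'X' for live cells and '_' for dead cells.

Simulating step by step:
Generation 0 (given above): 14 live cells
Generation 1: 19 live cells
(generation 1 grid is the final answer)

Answer: _______
____X__
___XXX_
XXXXXX_
XX_X_XX
__XX_XX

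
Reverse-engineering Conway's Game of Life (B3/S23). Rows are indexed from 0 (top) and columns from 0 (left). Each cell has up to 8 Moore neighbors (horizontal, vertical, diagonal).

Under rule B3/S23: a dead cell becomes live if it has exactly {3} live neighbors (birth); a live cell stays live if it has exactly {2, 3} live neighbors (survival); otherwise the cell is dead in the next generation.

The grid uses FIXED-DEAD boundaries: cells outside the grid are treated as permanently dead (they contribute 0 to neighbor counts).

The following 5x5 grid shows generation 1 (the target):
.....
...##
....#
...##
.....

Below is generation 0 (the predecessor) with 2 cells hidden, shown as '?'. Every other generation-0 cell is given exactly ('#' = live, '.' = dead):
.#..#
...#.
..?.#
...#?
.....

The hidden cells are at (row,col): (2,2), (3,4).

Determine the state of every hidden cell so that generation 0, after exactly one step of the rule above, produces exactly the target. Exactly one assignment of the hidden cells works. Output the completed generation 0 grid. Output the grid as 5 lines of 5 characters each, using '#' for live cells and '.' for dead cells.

Hidden generation-0 cells (in order): (2,2), (3,4).
A hidden cell only influences target cells in its own 3x3 neighborhood. Try each of the 2^2 = 4 assignments, step the completed generation 0 forward once under B3/S23, and compare with the target:
  (2,2)=. (3,4)=. -> step gives (2,3)='#' but target has '.' -> reject
  (2,2)=. (3,4)=# -> step reproduces the target at every cell -> ACCEPT
  (2,2)=# (3,4)=. -> step gives (1,2)='#' but target has '.' -> reject
  (2,2)=# (3,4)=# -> step gives (1,2)='#' but target has '.' -> reject
Unique solution: (2,2)=dead, (3,4)=live.
Check: live-neighbor counts of every cell in the completed generation 0:
10221
11223
00243
00122
00122
Applying B3/S23 to generation 0 with these counts gives:
.....
...##
....#
...##
.....
which matches the target exactly.

Answer: .#..#
...#.
....#
...##
.....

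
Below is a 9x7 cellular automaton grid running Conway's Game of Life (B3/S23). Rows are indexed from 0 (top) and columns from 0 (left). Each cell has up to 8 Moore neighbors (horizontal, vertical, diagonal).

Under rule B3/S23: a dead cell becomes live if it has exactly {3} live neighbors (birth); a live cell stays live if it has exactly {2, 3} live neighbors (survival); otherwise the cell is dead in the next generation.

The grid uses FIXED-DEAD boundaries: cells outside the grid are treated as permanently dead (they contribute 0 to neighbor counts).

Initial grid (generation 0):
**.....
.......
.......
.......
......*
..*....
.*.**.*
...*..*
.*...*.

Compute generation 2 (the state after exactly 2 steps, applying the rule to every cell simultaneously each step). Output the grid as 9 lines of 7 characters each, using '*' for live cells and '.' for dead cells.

Answer: .......
.......
.......
.......
.......
..**.*.
.....**
...*.*.
.......

Derivation:
Simulating step by step:
Generation 0 (given above): 12 live cells
Generation 1: 8 live cells
.......
.......
.......
.......
.......
..**.*.
...***.
...*..*
.......
Generation 2: 7 live cells
(generation 2 grid is the final answer)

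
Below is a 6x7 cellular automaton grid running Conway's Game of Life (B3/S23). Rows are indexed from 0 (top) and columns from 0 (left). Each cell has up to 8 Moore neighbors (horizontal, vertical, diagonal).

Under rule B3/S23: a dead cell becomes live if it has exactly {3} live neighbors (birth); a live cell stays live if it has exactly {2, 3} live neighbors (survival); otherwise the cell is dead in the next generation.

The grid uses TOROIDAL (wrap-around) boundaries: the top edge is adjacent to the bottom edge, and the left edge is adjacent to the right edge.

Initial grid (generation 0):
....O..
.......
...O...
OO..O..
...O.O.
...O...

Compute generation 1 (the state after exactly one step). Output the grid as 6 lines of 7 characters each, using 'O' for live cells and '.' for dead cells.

Simulating step by step:
Generation 0 (given above): 8 live cells
Generation 1: 6 live cells
(generation 1 grid is the final answer)

Answer: .......
.......
.......
..OOO..
..OO...
...O...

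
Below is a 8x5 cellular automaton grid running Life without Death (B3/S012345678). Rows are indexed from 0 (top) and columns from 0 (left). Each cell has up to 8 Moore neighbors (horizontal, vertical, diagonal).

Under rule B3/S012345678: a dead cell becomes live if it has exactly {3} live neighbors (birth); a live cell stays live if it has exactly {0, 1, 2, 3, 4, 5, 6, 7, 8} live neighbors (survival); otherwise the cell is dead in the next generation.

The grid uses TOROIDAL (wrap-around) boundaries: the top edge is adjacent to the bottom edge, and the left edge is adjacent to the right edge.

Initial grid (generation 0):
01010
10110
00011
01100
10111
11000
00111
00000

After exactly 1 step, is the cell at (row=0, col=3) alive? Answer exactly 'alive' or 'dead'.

Simulating step by step:
Generation 0 (given above): 18 live cells
Generation 1: 24 live cells
01011
11110
10011
01100
10111
11000
11111
00001

Cell (0,3) at generation 1: 1 -> alive

Answer: alive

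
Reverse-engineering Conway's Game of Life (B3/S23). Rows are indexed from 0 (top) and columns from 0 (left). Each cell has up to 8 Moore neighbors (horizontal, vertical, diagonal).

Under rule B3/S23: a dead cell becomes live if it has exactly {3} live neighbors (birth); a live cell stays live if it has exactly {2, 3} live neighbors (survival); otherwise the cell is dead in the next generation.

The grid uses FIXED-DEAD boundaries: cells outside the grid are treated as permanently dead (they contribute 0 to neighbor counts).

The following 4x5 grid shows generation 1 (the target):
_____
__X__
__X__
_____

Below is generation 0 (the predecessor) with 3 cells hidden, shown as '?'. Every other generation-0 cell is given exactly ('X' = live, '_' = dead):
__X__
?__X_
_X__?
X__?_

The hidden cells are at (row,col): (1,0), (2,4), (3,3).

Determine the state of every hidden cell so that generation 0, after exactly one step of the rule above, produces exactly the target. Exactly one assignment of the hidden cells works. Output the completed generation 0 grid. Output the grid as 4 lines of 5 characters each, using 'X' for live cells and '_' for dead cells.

Hidden generation-0 cells (in order): (1,0), (2,4), (3,3).
A hidden cell only influences target cells in its own 3x3 neighborhood. Try each of the 2^3 = 8 assignments, step the completed generation 0 forward once under B3/S23, and compare with the target:
  (1,0)=_ (2,4)=_ (3,3)=_ -> step gives (2,2)='_' but target has 'X' -> reject
  (1,0)=_ (2,4)=_ (3,3)=X -> step reproduces the target at every cell -> ACCEPT
  (1,0)=_ (2,4)=X (3,3)=_ -> step gives (1,3)='X' but target has '_' -> reject
  (1,0)=_ (2,4)=X (3,3)=X -> step gives (1,3)='X' but target has '_' -> reject
  (1,0)=X (2,4)=_ (3,3)=_ -> step gives (1,1)='X' but target has '_' -> reject
  (1,0)=X (2,4)=_ (3,3)=X -> step gives (1,1)='X' but target has '_' -> reject
  (1,0)=X (2,4)=X (3,3)=_ -> step gives (1,1)='X' but target has '_' -> reject
  (1,0)=X (2,4)=X (3,3)=X -> step gives (1,1)='X' but target has '_' -> reject
Unique solution: (1,0)=dead, (2,4)=dead, (3,3)=live.
Check: live-neighbor counts of every cell in the completed generation 0:
01121
12311
21322
12201
Applying B3/S23 to generation 0 with these counts gives:
_____
__X__
__X__
_____
which matches the target exactly.

Answer: __X__
___X_
_X___
X__X_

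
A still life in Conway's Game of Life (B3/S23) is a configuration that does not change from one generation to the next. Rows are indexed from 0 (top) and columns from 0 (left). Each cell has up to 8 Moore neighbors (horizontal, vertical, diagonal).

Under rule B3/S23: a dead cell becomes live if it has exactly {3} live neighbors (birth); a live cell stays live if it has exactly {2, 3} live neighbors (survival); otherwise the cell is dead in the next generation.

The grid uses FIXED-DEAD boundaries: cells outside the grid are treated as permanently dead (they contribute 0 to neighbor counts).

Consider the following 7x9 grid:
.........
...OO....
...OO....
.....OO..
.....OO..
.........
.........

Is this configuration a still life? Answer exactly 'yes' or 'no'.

Answer: no

Derivation:
Compute generation 1 and compare to generation 0 (given above):
Generation 1:
.........
...OO....
...O.....
......O..
.....OO..
.........
.........
Cell (2,4) differs: gen0=1 vs gen1=0 -> NOT a still life.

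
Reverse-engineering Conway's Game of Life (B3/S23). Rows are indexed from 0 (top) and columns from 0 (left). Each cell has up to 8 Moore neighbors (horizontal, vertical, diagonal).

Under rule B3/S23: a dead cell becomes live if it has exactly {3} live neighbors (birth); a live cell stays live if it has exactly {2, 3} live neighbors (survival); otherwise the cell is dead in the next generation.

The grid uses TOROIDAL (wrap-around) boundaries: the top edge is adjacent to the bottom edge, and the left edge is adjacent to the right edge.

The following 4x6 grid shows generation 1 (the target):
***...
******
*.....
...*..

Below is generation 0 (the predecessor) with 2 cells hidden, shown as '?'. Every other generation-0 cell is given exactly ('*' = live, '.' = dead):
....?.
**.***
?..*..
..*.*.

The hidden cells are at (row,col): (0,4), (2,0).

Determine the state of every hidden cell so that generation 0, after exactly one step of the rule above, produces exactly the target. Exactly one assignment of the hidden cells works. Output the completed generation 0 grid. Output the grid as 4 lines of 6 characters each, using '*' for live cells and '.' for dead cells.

Hidden generation-0 cells (in order): (0,4), (2,0).
A hidden cell only influences target cells in its own 3x3 neighborhood. Try each of the 2^2 = 4 assignments, step the completed generation 0 forward once under B3/S23, and compare with the target:
  (0,4)=. (2,0)=. -> step gives (1,1)='.' but target has '*' -> reject
  (0,4)=. (2,0)=* -> step reproduces the target at every cell -> ACCEPT
  (0,4)=* (2,0)=. -> step gives (1,1)='.' but target has '*' -> reject
  (0,4)=* (2,0)=* -> step gives (1,4)='.' but target has '*' -> reject
Unique solution: (0,4)=dead, (2,0)=live.
Check: live-neighbor counts of every cell in the completed generation 0:
333444
323233
344455
121312
Applying B3/S23 to generation 0 with these counts gives:
***...
******
*.....
...*..
which matches the target exactly.

Answer: ......
**.***
*..*..
..*.*.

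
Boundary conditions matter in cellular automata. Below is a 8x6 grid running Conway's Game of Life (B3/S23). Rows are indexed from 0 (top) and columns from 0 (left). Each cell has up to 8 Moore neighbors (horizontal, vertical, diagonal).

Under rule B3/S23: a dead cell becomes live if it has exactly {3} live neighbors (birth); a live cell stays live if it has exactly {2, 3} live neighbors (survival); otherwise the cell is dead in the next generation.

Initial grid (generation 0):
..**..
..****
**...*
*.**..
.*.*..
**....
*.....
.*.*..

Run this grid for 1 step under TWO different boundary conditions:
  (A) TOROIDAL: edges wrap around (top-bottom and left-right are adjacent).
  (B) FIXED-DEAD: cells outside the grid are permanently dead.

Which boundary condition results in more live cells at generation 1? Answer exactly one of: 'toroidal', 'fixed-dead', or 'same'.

Answer: same

Derivation:
Under TOROIDAL boundary, generation 1:
.*....
.....*
......
...***
...*..
***...
*.*...
.*.*..
Population = 13

Under FIXED-DEAD boundary, generation 1:
..*...
.....*
*....*
*..**.
...*..
***...
*.*...
......
Population = 13

Comparison: toroidal=13, fixed-dead=13 -> same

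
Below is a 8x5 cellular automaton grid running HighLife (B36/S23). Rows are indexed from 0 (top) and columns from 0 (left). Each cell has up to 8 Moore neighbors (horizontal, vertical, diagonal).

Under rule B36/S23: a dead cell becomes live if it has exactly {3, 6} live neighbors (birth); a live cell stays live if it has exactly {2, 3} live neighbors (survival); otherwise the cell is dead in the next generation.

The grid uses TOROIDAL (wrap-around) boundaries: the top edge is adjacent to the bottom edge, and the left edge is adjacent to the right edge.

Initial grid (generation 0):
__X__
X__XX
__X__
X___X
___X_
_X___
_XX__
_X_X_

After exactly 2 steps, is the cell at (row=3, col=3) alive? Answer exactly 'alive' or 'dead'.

Answer: alive

Derivation:
Simulating step by step:
Generation 0 (given above): 13 live cells
Generation 1: 17 live cells
XXX__
_XXXX
_X___
___XX
X___X
_X___
XX___
_X_X_
Generation 2: 13 live cells
_____
___XX
_X___
___XX
X__XX
_X__X
XX___
____X

Cell (3,3) at generation 2: 1 -> alive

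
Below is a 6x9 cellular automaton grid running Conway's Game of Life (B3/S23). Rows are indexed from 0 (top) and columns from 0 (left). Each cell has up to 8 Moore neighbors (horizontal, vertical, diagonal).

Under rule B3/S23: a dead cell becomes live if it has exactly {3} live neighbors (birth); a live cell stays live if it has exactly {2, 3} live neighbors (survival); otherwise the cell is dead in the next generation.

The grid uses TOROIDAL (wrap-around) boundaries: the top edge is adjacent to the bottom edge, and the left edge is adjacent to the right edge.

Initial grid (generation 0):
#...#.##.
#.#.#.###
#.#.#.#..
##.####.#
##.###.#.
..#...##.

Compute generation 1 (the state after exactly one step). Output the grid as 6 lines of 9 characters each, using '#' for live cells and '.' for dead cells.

Simulating step by step:
Generation 0 (given above): 30 live cells
Generation 1: 6 live cells
(generation 1 grid is the final answer)

Answer: #........
#...#....
..#......
.........
.........
#.#......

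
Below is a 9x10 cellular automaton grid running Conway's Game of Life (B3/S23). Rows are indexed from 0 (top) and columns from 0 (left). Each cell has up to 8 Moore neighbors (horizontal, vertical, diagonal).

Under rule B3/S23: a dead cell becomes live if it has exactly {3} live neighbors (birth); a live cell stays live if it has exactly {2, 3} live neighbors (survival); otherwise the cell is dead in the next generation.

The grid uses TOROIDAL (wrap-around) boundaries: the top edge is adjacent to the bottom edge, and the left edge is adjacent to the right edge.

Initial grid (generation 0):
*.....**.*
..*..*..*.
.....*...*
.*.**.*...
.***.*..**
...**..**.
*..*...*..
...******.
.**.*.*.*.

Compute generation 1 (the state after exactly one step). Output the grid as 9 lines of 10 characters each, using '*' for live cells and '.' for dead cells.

Answer: *.**..*..*
*....*.**.
..**.**...
.*.*..*.**
**...**.**
**....**..
..*......*
.*......**
***.*.....

Derivation:
Simulating step by step:
Generation 0 (given above): 37 live cells
Generation 1: 37 live cells
(generation 1 grid is the final answer)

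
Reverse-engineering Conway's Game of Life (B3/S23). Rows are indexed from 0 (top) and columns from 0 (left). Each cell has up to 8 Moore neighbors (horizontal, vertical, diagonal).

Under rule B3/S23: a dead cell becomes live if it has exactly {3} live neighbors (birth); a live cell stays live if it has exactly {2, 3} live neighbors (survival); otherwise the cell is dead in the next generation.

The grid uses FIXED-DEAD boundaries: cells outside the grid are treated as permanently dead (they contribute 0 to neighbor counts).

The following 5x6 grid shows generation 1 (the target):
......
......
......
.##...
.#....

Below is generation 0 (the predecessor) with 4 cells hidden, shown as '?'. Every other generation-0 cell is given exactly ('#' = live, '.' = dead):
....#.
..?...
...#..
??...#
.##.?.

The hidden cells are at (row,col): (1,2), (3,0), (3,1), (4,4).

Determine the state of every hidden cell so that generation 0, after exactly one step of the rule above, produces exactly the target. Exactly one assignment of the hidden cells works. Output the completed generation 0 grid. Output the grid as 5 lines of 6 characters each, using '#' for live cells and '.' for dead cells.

Answer: ....#.
......
...#..
#....#
.##...

Derivation:
Hidden generation-0 cells (in order): (1,2), (3,0), (3,1), (4,4).
A hidden cell only influences target cells in its own 3x3 neighborhood. Try each of the 2^4 = 16 assignments, step the completed generation 0 forward once under B3/S23, and compare with the target:
  (1,2)=. (3,0)=. (3,1)=. (4,4)=. -> step gives (3,1)='.' but target has '#' -> reject
  (1,2)=. (3,0)=. (3,1)=. (4,4)=# -> step gives (3,1)='.' but target has '#' -> reject
  (1,2)=. (3,0)=. (3,1)=# (4,4)=. -> step gives (3,2)='.' but target has '#' -> reject
  (1,2)=. (3,0)=. (3,1)=# (4,4)=# -> step gives (3,2)='.' but target has '#' -> reject
  (1,2)=. (3,0)=# (3,1)=. (4,4)=. -> step reproduces the target at every cell -> ACCEPT
  (1,2)=. (3,0)=# (3,1)=. (4,4)=# -> step gives (3,3)='#' but target has '.' -> reject
  (1,2)=. (3,0)=# (3,1)=# (4,4)=. -> step gives (3,0)='#' but target has '.' -> reject
  (1,2)=. (3,0)=# (3,1)=# (4,4)=# -> step gives (3,0)='#' but target has '.' -> reject
  (1,2)=# (3,0)=. (3,1)=. (4,4)=. -> step gives (1,3)='#' but target has '.' -> reject
  (1,2)=# (3,0)=. (3,1)=. (4,4)=# -> step gives (1,3)='#' but target has '.' -> reject
  (1,2)=# (3,0)=. (3,1)=# (4,4)=. -> step gives (1,3)='#' but target has '.' -> reject
  (1,2)=# (3,0)=. (3,1)=# (4,4)=# -> step gives (1,3)='#' but target has '.' -> reject
  (1,2)=# (3,0)=# (3,1)=. (4,4)=. -> step gives (1,3)='#' but target has '.' -> reject
  (1,2)=# (3,0)=# (3,1)=. (4,4)=# -> step gives (1,3)='#' but target has '.' -> reject
  (1,2)=# (3,0)=# (3,1)=# (4,4)=. -> step gives (1,3)='#' but target has '.' -> reject
  (1,2)=# (3,0)=# (3,1)=# (4,4)=# -> step gives (1,3)='#' but target has '.' -> reject
Unique solution: (1,2)=dead, (3,0)=live, (3,1)=dead, (4,4)=dead.
Check: live-neighbor counts of every cell in the completed generation 0:
000101
001221
111021
133220
221111
Applying B3/S23 to generation 0 with these counts gives:
......
......
......
.##...
.#....
which matches the target exactly.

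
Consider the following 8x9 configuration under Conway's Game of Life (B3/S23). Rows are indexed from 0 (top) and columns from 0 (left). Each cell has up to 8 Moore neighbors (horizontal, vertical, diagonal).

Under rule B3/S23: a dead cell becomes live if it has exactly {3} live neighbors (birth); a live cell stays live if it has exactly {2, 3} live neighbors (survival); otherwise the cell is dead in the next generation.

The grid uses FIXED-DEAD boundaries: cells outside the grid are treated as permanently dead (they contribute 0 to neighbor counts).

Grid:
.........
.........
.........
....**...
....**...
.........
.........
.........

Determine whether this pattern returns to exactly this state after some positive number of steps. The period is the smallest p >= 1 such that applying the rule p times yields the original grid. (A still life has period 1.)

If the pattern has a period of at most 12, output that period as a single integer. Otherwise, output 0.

Answer: 1

Derivation:
Simulating and comparing each generation to the original:
Gen 0 (original, given above): 4 live cells
Gen 1: 4 live cells, MATCHES original -> period = 1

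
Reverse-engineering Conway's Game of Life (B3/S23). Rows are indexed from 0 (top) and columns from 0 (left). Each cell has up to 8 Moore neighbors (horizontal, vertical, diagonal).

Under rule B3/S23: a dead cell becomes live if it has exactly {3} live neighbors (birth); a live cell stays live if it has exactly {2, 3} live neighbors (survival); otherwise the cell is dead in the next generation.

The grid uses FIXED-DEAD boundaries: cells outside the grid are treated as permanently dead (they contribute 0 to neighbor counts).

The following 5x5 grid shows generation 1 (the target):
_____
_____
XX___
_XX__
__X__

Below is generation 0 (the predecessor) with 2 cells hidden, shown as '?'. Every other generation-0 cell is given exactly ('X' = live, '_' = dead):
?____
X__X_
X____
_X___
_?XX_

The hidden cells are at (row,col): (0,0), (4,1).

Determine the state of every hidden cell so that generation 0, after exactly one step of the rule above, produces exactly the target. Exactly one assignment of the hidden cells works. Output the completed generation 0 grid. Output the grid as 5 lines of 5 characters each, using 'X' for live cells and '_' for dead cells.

Hidden generation-0 cells (in order): (0,0), (4,1).
A hidden cell only influences target cells in its own 3x3 neighborhood. Try each of the 2^2 = 4 assignments, step the completed generation 0 forward once under B3/S23, and compare with the target:
  (0,0)=_ (4,1)=_ -> step reproduces the target at every cell -> ACCEPT
  (0,0)=_ (4,1)=X -> step gives (3,0)='X' but target has '_' -> reject
  (0,0)=X (4,1)=_ -> step gives (1,0)='X' but target has '_' -> reject
  (0,0)=X (4,1)=X -> step gives (1,0)='X' but target has '_' -> reject
Unique solution: (0,0)=dead, (4,1)=dead.
Check: live-neighbor counts of every cell in the completed generation 0:
11111
12101
23211
22321
12211
Applying B3/S23 to generation 0 with these counts gives:
_____
_____
XX___
_XX__
__X__
which matches the target exactly.

Answer: _____
X__X_
X____
_X___
__XX_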